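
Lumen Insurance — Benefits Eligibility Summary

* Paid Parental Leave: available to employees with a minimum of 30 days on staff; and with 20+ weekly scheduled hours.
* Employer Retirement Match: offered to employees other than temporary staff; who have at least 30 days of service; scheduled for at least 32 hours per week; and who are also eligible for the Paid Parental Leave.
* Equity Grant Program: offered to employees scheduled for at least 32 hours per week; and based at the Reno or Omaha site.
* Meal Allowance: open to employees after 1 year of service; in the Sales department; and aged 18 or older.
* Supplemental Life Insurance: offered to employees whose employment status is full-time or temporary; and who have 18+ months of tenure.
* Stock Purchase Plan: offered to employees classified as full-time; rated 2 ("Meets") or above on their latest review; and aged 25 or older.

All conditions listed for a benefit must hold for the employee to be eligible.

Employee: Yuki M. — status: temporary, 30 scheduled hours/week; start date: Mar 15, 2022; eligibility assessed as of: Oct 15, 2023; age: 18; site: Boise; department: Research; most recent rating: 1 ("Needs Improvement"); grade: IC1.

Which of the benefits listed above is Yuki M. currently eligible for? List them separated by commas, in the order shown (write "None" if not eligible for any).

Service from Mar 15, 2022 to Oct 15, 2023: 579 days.
Paid Parental Leave — service 579 days ≥ 30 days ✓; 30 hrs/wk ≥ 20 ✓ → eligible.
Employer Retirement Match — status temporary ✗ (excluded) → not eligible.
Equity Grant Program — 30 hrs/wk < 32 ✗ → not eligible.
Meal Allowance — service 579 days ≥ 1 year (≈365 days) ✓; dept Research ✗ → not eligible.
Supplemental Life Insurance — status temporary ✓; service 579 days ≥ 18 months (≈540 days) ✓ → eligible.
Stock Purchase Plan — status temporary ✗ (requires full-time) → not eligible.

Paid Parental Leave, Supplemental Life Insurance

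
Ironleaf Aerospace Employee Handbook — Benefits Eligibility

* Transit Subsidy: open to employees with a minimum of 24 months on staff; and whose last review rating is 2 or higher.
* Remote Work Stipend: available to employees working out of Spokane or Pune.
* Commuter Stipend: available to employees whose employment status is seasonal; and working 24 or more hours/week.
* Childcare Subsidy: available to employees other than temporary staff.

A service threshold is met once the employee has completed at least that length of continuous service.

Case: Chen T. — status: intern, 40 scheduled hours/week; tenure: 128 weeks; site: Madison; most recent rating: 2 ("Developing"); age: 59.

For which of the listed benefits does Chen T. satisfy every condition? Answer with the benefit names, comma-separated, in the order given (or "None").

Transit Subsidy, Childcare Subsidy

Transit Subsidy — service 128 weeks ≥ 24 months (≈720 days) ✓; rating 2 ≥ 2 ✓ → eligible.
Remote Work Stipend — site Madison ✗ (not Spokane or Pune) → not eligible.
Commuter Stipend — status intern ✗ (requires seasonal) → not eligible.
Childcare Subsidy — status intern ✓ (not excluded) → eligible.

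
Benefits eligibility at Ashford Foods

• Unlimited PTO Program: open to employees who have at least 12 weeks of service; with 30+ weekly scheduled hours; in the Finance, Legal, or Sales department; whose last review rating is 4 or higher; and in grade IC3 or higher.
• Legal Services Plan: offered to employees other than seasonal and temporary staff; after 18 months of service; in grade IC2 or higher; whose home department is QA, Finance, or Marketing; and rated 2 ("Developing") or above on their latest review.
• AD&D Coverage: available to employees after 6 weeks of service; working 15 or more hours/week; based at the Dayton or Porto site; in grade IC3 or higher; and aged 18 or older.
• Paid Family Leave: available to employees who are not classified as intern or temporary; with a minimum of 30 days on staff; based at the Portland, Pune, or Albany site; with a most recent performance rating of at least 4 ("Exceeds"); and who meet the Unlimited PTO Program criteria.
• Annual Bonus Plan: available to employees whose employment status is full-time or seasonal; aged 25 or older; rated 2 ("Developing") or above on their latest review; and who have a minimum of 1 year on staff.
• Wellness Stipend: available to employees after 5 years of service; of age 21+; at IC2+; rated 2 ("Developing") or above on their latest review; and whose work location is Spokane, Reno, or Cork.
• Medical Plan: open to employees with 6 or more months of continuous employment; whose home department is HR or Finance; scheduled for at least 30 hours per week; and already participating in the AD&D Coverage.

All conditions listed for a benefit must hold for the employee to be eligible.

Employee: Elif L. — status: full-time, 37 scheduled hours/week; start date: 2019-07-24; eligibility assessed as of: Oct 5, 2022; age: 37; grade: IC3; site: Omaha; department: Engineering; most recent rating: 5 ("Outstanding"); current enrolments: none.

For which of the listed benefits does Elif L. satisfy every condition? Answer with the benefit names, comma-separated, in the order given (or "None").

Annual Bonus Plan

Service from 2019-07-24 to Oct 5, 2022: 1169 days.
Unlimited PTO Program — service 1169 days ≥ 12 weeks (≈84 days) ✓; 37 hrs/wk ≥ 30 ✓; dept Engineering ✗ → not eligible.
Legal Services Plan — status full-time ✓ (not excluded); service 1169 days ≥ 18 months (≈540 days) ✓; grade IC3 ≥ IC2 ✓; dept Engineering ✗ → not eligible.
AD&D Coverage — service 1169 days ≥ 6 weeks (≈42 days) ✓; 37 hrs/wk ≥ 15 ✓; site Omaha ✗ (not Dayton or Porto) → not eligible.
Paid Family Leave — status full-time ✓ (not excluded); service 1169 days ≥ 30 days ✓; site Omaha ✗ (not Portland, Pune, or Albany) → not eligible.
Annual Bonus Plan — status full-time ✓; age 37 ≥ 25 ✓; rating 5 ≥ 2 ✓; service 1169 days ≥ 1 year (≈365 days) ✓ → eligible.
Wellness Stipend — service 1169 days < 5 years (≈1825 days) ✗ → not eligible.
Medical Plan — service 1169 days ≥ 6 months (≈180 days) ✓; dept Engineering ✗ → not eligible.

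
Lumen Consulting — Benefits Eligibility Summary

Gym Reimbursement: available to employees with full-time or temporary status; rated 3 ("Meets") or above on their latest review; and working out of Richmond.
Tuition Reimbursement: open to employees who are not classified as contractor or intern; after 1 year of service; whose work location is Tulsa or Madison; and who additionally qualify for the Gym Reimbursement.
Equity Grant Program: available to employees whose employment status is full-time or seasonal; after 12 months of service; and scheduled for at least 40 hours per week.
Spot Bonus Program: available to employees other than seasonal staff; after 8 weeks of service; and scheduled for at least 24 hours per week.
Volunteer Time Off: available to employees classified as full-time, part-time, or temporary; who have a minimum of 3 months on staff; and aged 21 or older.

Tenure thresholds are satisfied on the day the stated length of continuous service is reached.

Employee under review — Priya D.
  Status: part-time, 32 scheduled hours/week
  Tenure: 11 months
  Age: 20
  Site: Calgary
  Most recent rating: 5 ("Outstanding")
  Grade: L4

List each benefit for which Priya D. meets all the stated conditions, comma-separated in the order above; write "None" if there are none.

Spot Bonus Program

Gym Reimbursement — status part-time ✗ (requires full-time or temporary) → not eligible.
Tuition Reimbursement — status part-time ✓ (not excluded); service 11 months < 1 year (≈365 days) ✗ → not eligible.
Equity Grant Program — status part-time ✗ (requires full-time or seasonal) → not eligible.
Spot Bonus Program — status part-time ✓ (not excluded); service 11 months ≥ 8 weeks (≈56 days) ✓; 32 hrs/wk ≥ 24 ✓ → eligible.
Volunteer Time Off — status part-time ✓; service 11 months ≥ 3 months ✓; age 20 < 21 ✗ → not eligible.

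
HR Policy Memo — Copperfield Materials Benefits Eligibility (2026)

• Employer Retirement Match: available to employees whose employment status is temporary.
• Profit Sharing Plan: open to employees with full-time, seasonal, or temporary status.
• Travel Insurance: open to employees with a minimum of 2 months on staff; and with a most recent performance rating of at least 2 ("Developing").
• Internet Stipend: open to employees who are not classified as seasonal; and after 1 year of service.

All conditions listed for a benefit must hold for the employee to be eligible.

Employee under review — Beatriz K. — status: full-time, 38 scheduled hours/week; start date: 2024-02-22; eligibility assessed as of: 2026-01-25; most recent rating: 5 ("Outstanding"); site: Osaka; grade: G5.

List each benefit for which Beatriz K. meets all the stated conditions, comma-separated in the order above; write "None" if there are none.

Profit Sharing Plan, Travel Insurance, Internet Stipend

Service from 2024-02-22 to 2026-01-25: 703 days.
Employer Retirement Match — status full-time ✗ (requires temporary) → not eligible.
Profit Sharing Plan — status full-time ✓ → eligible.
Travel Insurance — service 703 days ≥ 2 months (≈60 days) ✓; rating 5 ≥ 2 ✓ → eligible.
Internet Stipend — status full-time ✓ (not excluded); service 703 days ≥ 1 year (≈365 days) ✓ → eligible.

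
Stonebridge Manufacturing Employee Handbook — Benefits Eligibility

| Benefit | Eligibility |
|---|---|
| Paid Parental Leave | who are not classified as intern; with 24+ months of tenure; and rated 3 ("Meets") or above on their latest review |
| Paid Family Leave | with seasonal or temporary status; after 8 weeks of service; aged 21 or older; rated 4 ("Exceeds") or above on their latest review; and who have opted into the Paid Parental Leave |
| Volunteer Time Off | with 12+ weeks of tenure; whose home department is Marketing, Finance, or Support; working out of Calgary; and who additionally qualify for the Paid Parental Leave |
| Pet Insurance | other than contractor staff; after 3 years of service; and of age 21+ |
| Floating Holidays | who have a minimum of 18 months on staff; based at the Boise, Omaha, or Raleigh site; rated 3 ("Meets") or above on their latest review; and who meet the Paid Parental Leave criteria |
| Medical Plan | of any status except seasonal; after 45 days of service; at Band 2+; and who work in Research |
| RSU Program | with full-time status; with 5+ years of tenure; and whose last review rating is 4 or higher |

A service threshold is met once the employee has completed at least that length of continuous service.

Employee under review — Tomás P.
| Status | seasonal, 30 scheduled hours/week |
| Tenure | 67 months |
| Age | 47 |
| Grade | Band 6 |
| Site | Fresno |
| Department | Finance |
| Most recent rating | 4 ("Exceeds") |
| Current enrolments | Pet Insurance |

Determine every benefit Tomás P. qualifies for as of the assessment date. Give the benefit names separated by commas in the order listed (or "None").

Paid Parental Leave, Pet Insurance

Paid Parental Leave — status seasonal ✓ (not excluded); service 67 months ≥ 24 months ✓; rating 4 ≥ 3 ✓ → eligible.
Paid Family Leave — status seasonal ✓; service 67 months ≥ 8 weeks (≈56 days) ✓; age 47 ≥ 21 ✓; rating 4 ≥ 4 ✓; not enrolled in Paid Parental Leave ✗ → not eligible.
Volunteer Time Off — service 67 months ≥ 12 weeks (≈84 days) ✓; dept Finance ✓; site Fresno ✗ (not Calgary) → not eligible.
Pet Insurance — status seasonal ✓ (not excluded); service 67 months ≥ 3 years (≈1095 days) ✓; age 47 ≥ 21 ✓ → eligible.
Floating Holidays — service 67 months ≥ 18 months ✓; site Fresno ✗ (not Boise, Omaha, or Raleigh) → not eligible.
Medical Plan — status seasonal ✗ (excluded) → not eligible.
RSU Program — status seasonal ✗ (requires full-time) → not eligible.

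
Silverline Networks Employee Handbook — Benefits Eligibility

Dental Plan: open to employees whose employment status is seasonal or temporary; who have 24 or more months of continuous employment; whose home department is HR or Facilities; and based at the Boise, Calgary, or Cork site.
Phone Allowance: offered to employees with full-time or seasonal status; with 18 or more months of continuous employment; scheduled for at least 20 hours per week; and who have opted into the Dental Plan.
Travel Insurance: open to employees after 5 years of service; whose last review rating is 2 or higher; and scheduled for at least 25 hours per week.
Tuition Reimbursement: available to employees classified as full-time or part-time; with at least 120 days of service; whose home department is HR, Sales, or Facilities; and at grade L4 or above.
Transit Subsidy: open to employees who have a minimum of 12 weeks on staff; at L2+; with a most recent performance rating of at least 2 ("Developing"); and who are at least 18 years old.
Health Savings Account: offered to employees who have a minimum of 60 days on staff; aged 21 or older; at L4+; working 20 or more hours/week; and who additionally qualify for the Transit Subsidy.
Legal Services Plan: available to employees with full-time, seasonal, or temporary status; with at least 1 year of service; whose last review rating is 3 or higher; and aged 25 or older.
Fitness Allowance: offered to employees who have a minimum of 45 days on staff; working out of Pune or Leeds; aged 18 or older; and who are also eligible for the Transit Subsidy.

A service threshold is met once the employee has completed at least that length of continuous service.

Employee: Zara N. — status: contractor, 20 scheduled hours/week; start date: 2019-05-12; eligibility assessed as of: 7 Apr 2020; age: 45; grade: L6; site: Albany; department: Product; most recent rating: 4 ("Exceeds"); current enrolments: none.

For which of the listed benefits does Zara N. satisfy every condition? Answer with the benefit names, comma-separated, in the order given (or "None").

Transit Subsidy, Health Savings Account

Service from 2019-05-12 to 7 Apr 2020: 331 days.
Dental Plan — status contractor ✗ (requires seasonal or temporary) → not eligible.
Phone Allowance — status contractor ✗ (requires full-time or seasonal) → not eligible.
Travel Insurance — service 331 days < 5 years (≈1825 days) ✗ → not eligible.
Tuition Reimbursement — status contractor ✗ (requires full-time or part-time) → not eligible.
Transit Subsidy — service 331 days ≥ 12 weeks (≈84 days) ✓; grade L6 ≥ L2 ✓; rating 4 ≥ 2 ✓; age 45 ≥ 18 ✓ → eligible.
Health Savings Account — service 331 days ≥ 60 days ✓; age 45 ≥ 21 ✓; grade L6 ≥ L4 ✓; 20 hrs/wk ≥ 20 ✓; eligible for Transit Subsidy ✓ → eligible.
Legal Services Plan — status contractor ✗ (requires full-time, seasonal, or temporary) → not eligible.
Fitness Allowance — service 331 days ≥ 45 days ✓; site Albany ✗ (not Pune or Leeds) → not eligible.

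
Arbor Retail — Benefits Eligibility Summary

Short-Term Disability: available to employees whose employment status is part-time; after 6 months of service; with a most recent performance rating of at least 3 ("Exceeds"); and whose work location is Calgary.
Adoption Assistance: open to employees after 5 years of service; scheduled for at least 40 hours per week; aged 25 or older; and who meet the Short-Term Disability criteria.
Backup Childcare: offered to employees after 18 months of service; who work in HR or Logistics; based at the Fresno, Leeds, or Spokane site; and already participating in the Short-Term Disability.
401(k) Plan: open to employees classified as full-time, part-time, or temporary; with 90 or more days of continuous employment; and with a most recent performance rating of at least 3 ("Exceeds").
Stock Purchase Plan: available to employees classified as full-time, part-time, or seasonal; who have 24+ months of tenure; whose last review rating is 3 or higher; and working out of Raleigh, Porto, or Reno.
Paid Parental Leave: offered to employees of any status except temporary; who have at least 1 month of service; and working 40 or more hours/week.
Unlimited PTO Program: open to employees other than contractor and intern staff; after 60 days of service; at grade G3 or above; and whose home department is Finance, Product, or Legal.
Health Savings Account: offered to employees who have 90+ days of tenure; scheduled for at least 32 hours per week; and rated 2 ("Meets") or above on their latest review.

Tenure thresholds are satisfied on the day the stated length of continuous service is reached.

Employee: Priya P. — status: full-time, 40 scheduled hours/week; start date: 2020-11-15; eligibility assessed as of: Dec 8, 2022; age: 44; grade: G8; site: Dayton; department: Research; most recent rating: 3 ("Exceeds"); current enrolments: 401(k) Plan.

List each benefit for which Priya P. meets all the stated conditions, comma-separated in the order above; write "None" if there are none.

Service from 2020-11-15 to Dec 8, 2022: 753 days.
Short-Term Disability — status full-time ✗ (requires part-time) → not eligible.
Adoption Assistance — service 753 days < 5 years (≈1825 days) ✗ → not eligible.
Backup Childcare — service 753 days ≥ 18 months (≈540 days) ✓; dept Research ✗ → not eligible.
401(k) Plan — status full-time ✓; service 753 days ≥ 90 days ✓; rating 3 ≥ 3 ✓ → eligible.
Stock Purchase Plan — status full-time ✓; service 753 days ≥ 24 months (≈720 days) ✓; rating 3 ≥ 3 ✓; site Dayton ✗ (not Raleigh, Porto, or Reno) → not eligible.
Paid Parental Leave — status full-time ✓ (not excluded); service 753 days ≥ 1 month (≈30 days) ✓; 40 hrs/wk ≥ 40 ✓ → eligible.
Unlimited PTO Program — status full-time ✓ (not excluded); service 753 days ≥ 60 days ✓; grade G8 ≥ G3 ✓; dept Research ✗ → not eligible.
Health Savings Account — service 753 days ≥ 90 days ✓; 40 hrs/wk ≥ 32 ✓; rating 3 ≥ 2 ✓ → eligible.

401(k) Plan, Paid Parental Leave, Health Savings Account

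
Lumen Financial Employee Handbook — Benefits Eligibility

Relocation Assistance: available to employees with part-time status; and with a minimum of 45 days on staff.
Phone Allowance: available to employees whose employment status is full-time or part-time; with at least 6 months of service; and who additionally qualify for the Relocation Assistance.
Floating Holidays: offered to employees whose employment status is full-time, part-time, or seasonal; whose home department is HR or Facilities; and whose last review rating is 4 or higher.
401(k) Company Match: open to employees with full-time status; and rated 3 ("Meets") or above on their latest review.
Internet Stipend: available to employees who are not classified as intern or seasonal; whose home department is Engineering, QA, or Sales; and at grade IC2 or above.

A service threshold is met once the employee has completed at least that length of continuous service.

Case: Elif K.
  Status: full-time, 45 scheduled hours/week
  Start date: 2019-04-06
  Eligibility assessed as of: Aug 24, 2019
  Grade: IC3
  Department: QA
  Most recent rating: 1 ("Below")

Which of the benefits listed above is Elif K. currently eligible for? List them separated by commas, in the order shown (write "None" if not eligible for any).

Service from 2019-04-06 to Aug 24, 2019: 140 days.
Relocation Assistance — status full-time ✗ (requires part-time) → not eligible.
Phone Allowance — status full-time ✓; service 140 days < 6 months (≈180 days) ✗ → not eligible.
Floating Holidays — status full-time ✓; dept QA ✗ → not eligible.
401(k) Company Match — status full-time ✓; rating 1 < 3 ✗ → not eligible.
Internet Stipend — status full-time ✓ (not excluded); dept QA ✓; grade IC3 ≥ IC2 ✓ → eligible.

Internet Stipend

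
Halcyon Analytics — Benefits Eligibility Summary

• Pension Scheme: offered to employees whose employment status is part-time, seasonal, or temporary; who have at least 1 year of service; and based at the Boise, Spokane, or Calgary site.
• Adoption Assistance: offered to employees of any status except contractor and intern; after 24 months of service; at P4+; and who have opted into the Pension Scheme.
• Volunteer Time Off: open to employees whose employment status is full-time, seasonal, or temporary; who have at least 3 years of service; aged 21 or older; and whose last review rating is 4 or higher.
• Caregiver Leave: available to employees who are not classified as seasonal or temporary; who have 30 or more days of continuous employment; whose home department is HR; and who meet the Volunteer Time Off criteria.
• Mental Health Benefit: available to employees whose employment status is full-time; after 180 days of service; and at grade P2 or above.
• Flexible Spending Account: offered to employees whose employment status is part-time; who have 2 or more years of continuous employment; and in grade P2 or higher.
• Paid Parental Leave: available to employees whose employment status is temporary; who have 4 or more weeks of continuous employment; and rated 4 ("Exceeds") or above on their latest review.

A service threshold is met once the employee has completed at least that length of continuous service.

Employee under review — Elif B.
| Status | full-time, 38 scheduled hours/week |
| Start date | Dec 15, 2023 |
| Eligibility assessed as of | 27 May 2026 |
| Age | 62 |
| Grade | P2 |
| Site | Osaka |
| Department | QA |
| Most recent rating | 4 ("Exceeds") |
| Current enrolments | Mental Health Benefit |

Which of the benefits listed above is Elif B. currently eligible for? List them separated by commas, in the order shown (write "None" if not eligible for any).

Mental Health Benefit

Service from Dec 15, 2023 to 27 May 2026: 894 days.
Pension Scheme — status full-time ✗ (requires part-time, seasonal, or temporary) → not eligible.
Adoption Assistance — status full-time ✓ (not excluded); service 894 days ≥ 24 months (≈720 days) ✓; grade P2 < P4 ✗ → not eligible.
Volunteer Time Off — status full-time ✓; service 894 days < 3 years (≈1095 days) ✗ → not eligible.
Caregiver Leave — status full-time ✓ (not excluded); service 894 days ≥ 30 days ✓; dept QA ✗ → not eligible.
Mental Health Benefit — status full-time ✓; service 894 days ≥ 180 days ✓; grade P2 ≥ P2 ✓ → eligible.
Flexible Spending Account — status full-time ✗ (requires part-time) → not eligible.
Paid Parental Leave — status full-time ✗ (requires temporary) → not eligible.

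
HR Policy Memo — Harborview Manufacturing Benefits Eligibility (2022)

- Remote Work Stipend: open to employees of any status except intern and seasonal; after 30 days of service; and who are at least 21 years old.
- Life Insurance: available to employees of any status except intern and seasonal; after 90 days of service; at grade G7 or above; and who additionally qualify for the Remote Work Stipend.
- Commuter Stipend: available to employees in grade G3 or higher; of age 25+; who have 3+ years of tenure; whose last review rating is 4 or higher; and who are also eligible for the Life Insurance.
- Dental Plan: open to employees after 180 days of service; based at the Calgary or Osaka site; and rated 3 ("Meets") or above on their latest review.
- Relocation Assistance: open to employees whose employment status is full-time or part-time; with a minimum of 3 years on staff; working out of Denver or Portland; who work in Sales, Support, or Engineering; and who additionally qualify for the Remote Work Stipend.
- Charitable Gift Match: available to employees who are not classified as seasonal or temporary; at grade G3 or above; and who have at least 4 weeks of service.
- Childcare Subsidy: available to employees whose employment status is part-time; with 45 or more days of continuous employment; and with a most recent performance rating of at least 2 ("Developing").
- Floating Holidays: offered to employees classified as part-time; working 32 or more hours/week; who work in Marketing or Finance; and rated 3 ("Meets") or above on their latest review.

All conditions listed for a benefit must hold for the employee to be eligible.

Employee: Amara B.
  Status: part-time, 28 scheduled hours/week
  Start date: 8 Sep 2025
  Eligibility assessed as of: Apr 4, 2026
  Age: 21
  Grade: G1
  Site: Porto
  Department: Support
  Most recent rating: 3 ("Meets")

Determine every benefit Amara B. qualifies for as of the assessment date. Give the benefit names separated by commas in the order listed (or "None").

Service from 8 Sep 2025 to Apr 4, 2026: 208 days.
Remote Work Stipend — status part-time ✓ (not excluded); service 208 days ≥ 30 days ✓; age 21 ≥ 21 ✓ → eligible.
Life Insurance — status part-time ✓ (not excluded); service 208 days ≥ 90 days ✓; grade G1 < G7 ✗ → not eligible.
Commuter Stipend — grade G1 < G3 ✗ → not eligible.
Dental Plan — service 208 days ≥ 180 days ✓; site Porto ✗ (not Calgary or Osaka) → not eligible.
Relocation Assistance — status part-time ✓; service 208 days < 3 years (≈1095 days) ✗ → not eligible.
Charitable Gift Match — status part-time ✓ (not excluded); grade G1 < G3 ✗ → not eligible.
Childcare Subsidy — status part-time ✓; service 208 days ≥ 45 days ✓; rating 3 ≥ 2 ✓ → eligible.
Floating Holidays — status part-time ✓; 28 hrs/wk < 32 ✗ → not eligible.

Remote Work Stipend, Childcare Subsidy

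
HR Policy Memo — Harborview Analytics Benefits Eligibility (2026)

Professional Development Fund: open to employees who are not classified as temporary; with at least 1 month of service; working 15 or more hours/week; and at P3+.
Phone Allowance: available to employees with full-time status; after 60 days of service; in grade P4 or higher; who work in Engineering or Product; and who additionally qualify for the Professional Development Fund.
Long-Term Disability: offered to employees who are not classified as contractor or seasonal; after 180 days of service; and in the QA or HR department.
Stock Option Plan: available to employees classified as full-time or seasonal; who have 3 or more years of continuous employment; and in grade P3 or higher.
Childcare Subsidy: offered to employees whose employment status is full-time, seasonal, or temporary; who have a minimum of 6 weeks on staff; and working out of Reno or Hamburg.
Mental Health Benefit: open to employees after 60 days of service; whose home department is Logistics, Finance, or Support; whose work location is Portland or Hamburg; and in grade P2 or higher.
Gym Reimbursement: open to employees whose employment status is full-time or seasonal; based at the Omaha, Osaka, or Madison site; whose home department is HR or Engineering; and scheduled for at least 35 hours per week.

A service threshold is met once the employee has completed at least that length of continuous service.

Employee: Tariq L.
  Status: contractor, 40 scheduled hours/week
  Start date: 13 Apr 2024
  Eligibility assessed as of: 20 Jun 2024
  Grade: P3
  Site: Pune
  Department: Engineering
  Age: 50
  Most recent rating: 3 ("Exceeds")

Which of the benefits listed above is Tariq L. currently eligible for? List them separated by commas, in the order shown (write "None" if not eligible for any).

Professional Development Fund

Service from 13 Apr 2024 to 20 Jun 2024: 68 days.
Professional Development Fund — status contractor ✓ (not excluded); service 68 days ≥ 1 month (≈30 days) ✓; 40 hrs/wk ≥ 15 ✓; grade P3 ≥ P3 ✓ → eligible.
Phone Allowance — status contractor ✗ (requires full-time) → not eligible.
Long-Term Disability — status contractor ✗ (excluded) → not eligible.
Stock Option Plan — status contractor ✗ (requires full-time or seasonal) → not eligible.
Childcare Subsidy — status contractor ✗ (requires full-time, seasonal, or temporary) → not eligible.
Mental Health Benefit — service 68 days ≥ 60 days ✓; dept Engineering ✗ → not eligible.
Gym Reimbursement — status contractor ✗ (requires full-time or seasonal) → not eligible.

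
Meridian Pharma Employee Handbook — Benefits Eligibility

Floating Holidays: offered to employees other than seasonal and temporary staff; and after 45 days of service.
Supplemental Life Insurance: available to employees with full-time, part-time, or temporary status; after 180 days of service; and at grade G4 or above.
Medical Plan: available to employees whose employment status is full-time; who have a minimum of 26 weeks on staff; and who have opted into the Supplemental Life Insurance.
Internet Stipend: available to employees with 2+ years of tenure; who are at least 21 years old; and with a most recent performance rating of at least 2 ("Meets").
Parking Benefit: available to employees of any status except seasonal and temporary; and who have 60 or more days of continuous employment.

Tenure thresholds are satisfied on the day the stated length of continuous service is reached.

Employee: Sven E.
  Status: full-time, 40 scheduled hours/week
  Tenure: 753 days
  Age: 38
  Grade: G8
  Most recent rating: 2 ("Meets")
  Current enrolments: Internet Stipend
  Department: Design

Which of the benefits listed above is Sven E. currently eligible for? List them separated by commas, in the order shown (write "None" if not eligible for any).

Floating Holidays — status full-time ✓ (not excluded); service 753 days ≥ 45 days ✓ → eligible.
Supplemental Life Insurance — status full-time ✓; service 753 days ≥ 180 days ✓; grade G8 ≥ G4 ✓ → eligible.
Medical Plan — status full-time ✓; service 753 days ≥ 26 weeks (≈182 days) ✓; not enrolled in Supplemental Life Insurance ✗ → not eligible.
Internet Stipend — service 753 days ≥ 2 years (≈730 days) ✓; age 38 ≥ 21 ✓; rating 2 ≥ 2 ✓ → eligible.
Parking Benefit — status full-time ✓ (not excluded); service 753 days ≥ 60 days ✓ → eligible.

Floating Holidays, Supplemental Life Insurance, Internet Stipend, Parking Benefit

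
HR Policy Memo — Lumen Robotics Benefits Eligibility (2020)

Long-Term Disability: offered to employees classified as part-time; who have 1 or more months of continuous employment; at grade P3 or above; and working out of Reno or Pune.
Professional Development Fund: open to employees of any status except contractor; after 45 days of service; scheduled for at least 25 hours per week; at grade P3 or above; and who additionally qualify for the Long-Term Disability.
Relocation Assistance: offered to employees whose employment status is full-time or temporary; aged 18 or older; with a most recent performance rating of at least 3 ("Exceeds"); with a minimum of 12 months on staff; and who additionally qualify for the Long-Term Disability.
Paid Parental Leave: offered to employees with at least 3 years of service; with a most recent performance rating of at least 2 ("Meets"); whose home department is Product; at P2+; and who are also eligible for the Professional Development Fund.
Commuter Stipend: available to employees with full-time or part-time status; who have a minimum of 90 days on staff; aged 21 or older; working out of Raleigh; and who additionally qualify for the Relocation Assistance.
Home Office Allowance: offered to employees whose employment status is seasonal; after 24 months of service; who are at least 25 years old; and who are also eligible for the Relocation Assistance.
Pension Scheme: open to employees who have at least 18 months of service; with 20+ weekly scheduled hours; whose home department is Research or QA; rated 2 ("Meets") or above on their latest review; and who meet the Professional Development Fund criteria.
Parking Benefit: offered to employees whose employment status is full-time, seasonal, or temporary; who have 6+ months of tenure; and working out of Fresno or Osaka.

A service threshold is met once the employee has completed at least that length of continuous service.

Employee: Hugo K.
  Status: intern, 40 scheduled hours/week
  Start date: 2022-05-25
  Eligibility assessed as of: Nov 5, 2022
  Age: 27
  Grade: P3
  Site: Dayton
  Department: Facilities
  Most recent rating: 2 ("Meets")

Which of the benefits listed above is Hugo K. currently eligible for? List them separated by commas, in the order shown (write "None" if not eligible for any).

Service from 2022-05-25 to Nov 5, 2022: 164 days.
Long-Term Disability — status intern ✗ (requires part-time) → not eligible.
Professional Development Fund — status intern ✓ (not excluded); service 164 days ≥ 45 days ✓; 40 hrs/wk ≥ 25 ✓; grade P3 ≥ P3 ✓; not eligible for Long-Term Disability ✗ → not eligible.
Relocation Assistance — status intern ✗ (requires full-time or temporary) → not eligible.
Paid Parental Leave — service 164 days < 3 years (≈1095 days) ✗ → not eligible.
Commuter Stipend — status intern ✗ (requires full-time or part-time) → not eligible.
Home Office Allowance — status intern ✗ (requires seasonal) → not eligible.
Pension Scheme — service 164 days < 18 months (≈540 days) ✗ → not eligible.
Parking Benefit — status intern ✗ (requires full-time, seasonal, or temporary) → not eligible.

None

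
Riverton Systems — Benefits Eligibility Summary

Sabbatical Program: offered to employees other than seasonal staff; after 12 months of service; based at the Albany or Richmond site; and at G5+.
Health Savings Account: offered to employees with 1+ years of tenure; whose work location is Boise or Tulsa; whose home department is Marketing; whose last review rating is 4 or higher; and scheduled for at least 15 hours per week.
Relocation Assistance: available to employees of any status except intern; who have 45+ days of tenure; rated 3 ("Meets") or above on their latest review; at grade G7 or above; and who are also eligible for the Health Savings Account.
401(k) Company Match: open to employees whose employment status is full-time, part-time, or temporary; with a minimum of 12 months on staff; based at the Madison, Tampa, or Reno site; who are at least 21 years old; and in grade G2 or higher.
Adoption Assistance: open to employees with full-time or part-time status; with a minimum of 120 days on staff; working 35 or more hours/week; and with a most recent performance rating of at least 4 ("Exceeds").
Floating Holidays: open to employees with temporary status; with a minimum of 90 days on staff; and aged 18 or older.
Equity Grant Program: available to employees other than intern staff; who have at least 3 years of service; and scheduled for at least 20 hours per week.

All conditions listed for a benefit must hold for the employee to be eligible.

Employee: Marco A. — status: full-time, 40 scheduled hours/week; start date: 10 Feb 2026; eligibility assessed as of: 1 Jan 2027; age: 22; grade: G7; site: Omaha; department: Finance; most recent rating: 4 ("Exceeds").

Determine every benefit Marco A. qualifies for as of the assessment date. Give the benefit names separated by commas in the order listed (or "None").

Service from 10 Feb 2026 to 1 Jan 2027: 325 days.
Sabbatical Program — status full-time ✓ (not excluded); service 325 days < 12 months (≈360 days) ✗ → not eligible.
Health Savings Account — service 325 days < 1 year (≈365 days) ✗ → not eligible.
Relocation Assistance — status full-time ✓ (not excluded); service 325 days ≥ 45 days ✓; rating 4 ≥ 3 ✓; grade G7 ≥ G7 ✓; not eligible for Health Savings Account ✗ → not eligible.
401(k) Company Match — status full-time ✓; service 325 days < 12 months (≈360 days) ✗ → not eligible.
Adoption Assistance — status full-time ✓; service 325 days ≥ 120 days ✓; 40 hrs/wk ≥ 35 ✓; rating 4 ≥ 4 ✓ → eligible.
Floating Holidays — status full-time ✗ (requires temporary) → not eligible.
Equity Grant Program — status full-time ✓ (not excluded); service 325 days < 3 years (≈1095 days) ✗ → not eligible.

Adoption Assistance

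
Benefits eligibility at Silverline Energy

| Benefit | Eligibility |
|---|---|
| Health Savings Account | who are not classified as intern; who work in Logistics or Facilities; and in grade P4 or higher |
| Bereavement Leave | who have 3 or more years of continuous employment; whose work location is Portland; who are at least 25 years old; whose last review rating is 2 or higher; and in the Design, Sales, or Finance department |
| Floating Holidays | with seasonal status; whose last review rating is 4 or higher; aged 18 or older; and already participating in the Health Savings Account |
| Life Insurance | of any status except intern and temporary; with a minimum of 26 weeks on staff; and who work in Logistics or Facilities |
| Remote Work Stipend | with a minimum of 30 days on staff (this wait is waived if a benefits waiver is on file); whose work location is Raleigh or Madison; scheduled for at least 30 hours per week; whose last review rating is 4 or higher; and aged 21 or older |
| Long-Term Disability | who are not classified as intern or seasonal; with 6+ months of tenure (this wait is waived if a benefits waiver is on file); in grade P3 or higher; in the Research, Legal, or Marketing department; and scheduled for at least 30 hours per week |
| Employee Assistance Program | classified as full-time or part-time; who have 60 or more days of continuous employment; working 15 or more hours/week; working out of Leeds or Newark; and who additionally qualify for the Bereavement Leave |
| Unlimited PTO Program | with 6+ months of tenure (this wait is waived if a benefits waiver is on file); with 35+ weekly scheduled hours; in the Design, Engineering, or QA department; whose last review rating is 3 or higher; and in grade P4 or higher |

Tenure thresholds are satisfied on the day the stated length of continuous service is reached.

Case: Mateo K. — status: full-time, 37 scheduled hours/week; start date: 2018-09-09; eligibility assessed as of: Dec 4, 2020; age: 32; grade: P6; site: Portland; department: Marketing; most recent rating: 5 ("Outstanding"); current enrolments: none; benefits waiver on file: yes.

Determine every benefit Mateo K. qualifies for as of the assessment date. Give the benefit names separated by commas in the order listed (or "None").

Service from 2018-09-09 to Dec 4, 2020: 817 days.
Health Savings Account — status full-time ✓ (not excluded); dept Marketing ✗ → not eligible.
Bereavement Leave — service 817 days < 3 years (≈1095 days) ✗ → not eligible.
Floating Holidays — status full-time ✗ (requires seasonal) → not eligible.
Life Insurance — status full-time ✓ (not excluded); service 817 days ≥ 26 weeks (≈182 days) ✓; dept Marketing ✗ → not eligible.
Remote Work Stipend — benefits waiver on file ✓; site Portland ✗ (not Raleigh or Madison) → not eligible.
Long-Term Disability — status full-time ✓ (not excluded); benefits waiver on file ✓; grade P6 ≥ P3 ✓; dept Marketing ✓; 37 hrs/wk ≥ 30 ✓ → eligible.
Employee Assistance Program — status full-time ✓; service 817 days ≥ 60 days ✓; 37 hrs/wk ≥ 15 ✓; site Portland ✗ (not Leeds or Newark) → not eligible.
Unlimited PTO Program — benefits waiver on file ✓; 37 hrs/wk ≥ 35 ✓; dept Marketing ✗ → not eligible.

Long-Term Disability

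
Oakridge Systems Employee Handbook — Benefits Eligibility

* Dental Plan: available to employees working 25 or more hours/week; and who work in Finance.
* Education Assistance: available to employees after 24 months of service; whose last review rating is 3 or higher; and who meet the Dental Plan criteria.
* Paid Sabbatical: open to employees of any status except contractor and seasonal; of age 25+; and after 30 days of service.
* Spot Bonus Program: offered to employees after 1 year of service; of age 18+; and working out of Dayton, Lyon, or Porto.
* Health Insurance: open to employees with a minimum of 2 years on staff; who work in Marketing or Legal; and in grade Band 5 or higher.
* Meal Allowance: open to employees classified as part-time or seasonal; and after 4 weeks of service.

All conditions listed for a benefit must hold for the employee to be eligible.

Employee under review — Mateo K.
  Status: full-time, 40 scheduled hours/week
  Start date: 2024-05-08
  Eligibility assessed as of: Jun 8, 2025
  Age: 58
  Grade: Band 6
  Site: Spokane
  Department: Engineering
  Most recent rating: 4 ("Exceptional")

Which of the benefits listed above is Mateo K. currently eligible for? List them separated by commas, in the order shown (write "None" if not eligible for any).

Paid Sabbatical

Service from 2024-05-08 to Jun 8, 2025: 396 days.
Dental Plan — 40 hrs/wk ≥ 25 ✓; dept Engineering ✗ → not eligible.
Education Assistance — service 396 days < 24 months (≈720 days) ✗ → not eligible.
Paid Sabbatical — status full-time ✓ (not excluded); age 58 ≥ 25 ✓; service 396 days ≥ 30 days ✓ → eligible.
Spot Bonus Program — service 396 days ≥ 1 year (≈365 days) ✓; age 58 ≥ 18 ✓; site Spokane ✗ (not Dayton, Lyon, or Porto) → not eligible.
Health Insurance — service 396 days < 2 years (≈730 days) ✗ → not eligible.
Meal Allowance — status full-time ✗ (requires part-time or seasonal) → not eligible.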